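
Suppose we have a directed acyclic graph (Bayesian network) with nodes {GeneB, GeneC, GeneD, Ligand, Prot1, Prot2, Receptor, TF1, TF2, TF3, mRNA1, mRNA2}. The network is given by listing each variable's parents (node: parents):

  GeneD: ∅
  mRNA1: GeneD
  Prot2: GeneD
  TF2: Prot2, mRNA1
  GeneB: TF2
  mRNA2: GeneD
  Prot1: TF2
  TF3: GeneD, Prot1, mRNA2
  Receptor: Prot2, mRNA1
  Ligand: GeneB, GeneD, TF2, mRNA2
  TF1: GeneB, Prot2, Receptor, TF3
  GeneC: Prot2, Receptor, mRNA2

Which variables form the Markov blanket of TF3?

{GeneB, GeneD, Prot1, Prot2, Receptor, TF1, mRNA2}

By definition, MB(TF3) is built from TF3's parents, TF3's children, and the co-parents of TF3.
Parents of TF3: GeneD, Prot1, mRNA2.
Ch(TF3) = {TF1}.
Co-parents of TF3 (other parents of its children):
  TF1: GeneB, Prot2, Receptor
MB(TF3) = {GeneB, GeneD, Prot1, Prot2, Receptor, TF1, mRNA2}.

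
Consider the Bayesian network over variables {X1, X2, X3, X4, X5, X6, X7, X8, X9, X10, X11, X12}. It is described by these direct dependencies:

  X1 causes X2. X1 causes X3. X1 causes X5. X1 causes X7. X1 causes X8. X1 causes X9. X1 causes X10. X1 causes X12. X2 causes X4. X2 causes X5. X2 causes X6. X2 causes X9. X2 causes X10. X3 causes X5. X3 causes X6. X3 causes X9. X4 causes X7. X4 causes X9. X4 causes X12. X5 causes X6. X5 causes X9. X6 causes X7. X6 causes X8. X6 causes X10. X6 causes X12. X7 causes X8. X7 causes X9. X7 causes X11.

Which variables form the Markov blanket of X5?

{X1, X2, X3, X4, X6, X7, X9}

Children of X5: X6, X9.
X5's parents: X1, X2, X3.
Parents of each child, excluding X5:
  X6: X2, X3
  X9: X1, X2, X3, X4, X7
So the Markov blanket of X5 is {X1, X2, X3, X4, X6, X7, X9}.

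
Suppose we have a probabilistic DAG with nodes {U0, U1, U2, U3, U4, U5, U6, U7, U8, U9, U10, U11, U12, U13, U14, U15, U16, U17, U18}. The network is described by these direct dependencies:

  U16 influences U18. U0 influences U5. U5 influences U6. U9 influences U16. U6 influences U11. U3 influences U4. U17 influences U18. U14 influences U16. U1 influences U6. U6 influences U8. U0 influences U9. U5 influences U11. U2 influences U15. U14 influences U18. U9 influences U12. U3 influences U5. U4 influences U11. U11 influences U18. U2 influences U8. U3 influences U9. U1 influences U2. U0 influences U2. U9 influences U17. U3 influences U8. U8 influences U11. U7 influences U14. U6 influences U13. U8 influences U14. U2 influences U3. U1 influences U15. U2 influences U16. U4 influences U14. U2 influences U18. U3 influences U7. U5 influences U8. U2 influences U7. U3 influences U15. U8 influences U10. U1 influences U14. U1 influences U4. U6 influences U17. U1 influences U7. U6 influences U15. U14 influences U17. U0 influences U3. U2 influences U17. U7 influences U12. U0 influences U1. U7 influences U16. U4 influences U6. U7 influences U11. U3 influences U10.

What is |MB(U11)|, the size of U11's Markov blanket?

Parents of U11: U4, U5, U6, U7, U8.
Children of U11: U18.
Other parents of U11's children:
  parents(U18) \ {U11} = {U2, U14, U16, U17}.
MB(U11) = {U2, U4, U5, U6, U7, U8, U14, U16, U17, U18}, which has 10 nodes.

10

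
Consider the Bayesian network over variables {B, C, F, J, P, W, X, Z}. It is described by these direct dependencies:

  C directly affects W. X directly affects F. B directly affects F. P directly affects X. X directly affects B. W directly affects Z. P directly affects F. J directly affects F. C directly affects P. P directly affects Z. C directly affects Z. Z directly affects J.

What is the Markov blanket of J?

{B, F, P, X, Z}

J's parents: Z.
Ch(J) = {F}.
Other parents of J's children:
  F also has parents B, P, X.
Taking the union gives {B, F, P, X, Z}.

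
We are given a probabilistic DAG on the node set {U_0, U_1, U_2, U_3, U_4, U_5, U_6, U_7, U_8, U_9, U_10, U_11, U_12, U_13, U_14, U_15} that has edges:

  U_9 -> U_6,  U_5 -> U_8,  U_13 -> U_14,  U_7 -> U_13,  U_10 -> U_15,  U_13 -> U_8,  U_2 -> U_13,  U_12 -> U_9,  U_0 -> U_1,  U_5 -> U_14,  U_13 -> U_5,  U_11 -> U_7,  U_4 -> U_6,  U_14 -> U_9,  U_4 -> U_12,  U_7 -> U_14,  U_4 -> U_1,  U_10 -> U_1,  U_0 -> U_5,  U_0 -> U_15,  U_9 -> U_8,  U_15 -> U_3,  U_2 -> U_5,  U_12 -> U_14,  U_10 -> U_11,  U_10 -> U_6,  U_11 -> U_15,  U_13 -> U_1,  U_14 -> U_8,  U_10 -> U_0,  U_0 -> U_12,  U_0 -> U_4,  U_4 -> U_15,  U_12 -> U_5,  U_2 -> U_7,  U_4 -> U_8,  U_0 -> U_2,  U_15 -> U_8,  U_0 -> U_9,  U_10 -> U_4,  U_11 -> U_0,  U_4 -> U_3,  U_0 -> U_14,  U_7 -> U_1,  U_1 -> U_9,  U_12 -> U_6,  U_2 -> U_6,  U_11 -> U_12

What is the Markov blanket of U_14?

{U_0, U_1, U_4, U_5, U_7, U_8, U_9, U_12, U_13, U_15}

By definition, MB(U_14) is built from U_14's parents, U_14's children, and the co-parents of U_14.
Children of U_14: U_8, U_9.
U_14's parents: U_0, U_5, U_7, U_12, U_13.
Parents of each child, excluding U_14:
  parents(U_9) \ {U_14} = {U_0, U_1, U_12}.
  U_8's other parents are U_4, U_5, U_9, U_13, U_15.
Taking the union gives {U_0, U_1, U_4, U_5, U_7, U_8, U_9, U_12, U_13, U_15}.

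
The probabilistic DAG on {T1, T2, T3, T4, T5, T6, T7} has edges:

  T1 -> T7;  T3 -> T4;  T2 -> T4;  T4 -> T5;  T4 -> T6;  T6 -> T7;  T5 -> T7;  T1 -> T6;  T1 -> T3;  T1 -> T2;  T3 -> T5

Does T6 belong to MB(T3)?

Pa(T3) = {T1}.
Children of T3: T4, T5.
Other parents of T3's children:
  T4: T2
  T5: T4
MB(T3) = {T1, T2, T4, T5}; T6 is not in this set.

No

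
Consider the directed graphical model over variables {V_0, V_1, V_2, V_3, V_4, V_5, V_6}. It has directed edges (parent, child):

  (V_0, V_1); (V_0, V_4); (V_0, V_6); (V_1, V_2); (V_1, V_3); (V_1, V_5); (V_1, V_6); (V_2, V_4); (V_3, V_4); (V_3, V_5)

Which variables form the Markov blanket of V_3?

{V_0, V_1, V_2, V_4, V_5}

Parents of V_3: V_1.
Children of V_3: V_4, V_5.
Co-parents of V_3 (other parents of its children):
  V_4's other parents are V_0, V_2.
  V_5's other parent is V_1.
Union: {V_1} ∪ {V_4, V_5} ∪ {V_0, V_1, V_2} = {V_0, V_1, V_2, V_4, V_5}.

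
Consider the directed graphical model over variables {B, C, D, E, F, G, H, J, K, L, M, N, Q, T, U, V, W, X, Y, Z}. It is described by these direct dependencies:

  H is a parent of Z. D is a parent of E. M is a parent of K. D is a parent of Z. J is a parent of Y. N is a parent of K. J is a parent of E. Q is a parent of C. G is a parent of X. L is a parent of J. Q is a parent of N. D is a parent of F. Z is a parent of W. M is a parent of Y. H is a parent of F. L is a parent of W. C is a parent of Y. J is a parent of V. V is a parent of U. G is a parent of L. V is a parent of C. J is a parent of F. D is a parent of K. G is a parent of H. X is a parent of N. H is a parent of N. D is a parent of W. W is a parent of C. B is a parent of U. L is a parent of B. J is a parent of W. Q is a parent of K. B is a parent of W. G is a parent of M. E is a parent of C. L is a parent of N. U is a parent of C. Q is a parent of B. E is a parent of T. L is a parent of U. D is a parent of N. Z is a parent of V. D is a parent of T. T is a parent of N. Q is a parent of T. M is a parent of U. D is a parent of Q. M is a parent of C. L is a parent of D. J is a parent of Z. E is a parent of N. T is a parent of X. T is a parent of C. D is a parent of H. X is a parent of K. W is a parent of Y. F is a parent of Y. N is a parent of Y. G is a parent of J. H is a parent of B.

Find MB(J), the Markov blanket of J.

{B, C, D, E, F, G, H, L, M, N, V, W, Y, Z}

The Markov blanket of a node is its parents, its children, and the other parents of its children.
J has parents G, L.
J's children: E, F, V, W, Y, Z.
Parents of each child, excluding J:
  parents(E) \ {J} = {D}.
  Z also has parents D, H.
  V also has parent Z.
  parents(W) \ {J} = {B, D, L, Z}.
  parents(F) \ {J} = {D, H}.
  Y's other parents are C, F, M, N, W.
So the Markov blanket of J is {B, C, D, E, F, G, H, L, M, N, V, W, Y, Z}.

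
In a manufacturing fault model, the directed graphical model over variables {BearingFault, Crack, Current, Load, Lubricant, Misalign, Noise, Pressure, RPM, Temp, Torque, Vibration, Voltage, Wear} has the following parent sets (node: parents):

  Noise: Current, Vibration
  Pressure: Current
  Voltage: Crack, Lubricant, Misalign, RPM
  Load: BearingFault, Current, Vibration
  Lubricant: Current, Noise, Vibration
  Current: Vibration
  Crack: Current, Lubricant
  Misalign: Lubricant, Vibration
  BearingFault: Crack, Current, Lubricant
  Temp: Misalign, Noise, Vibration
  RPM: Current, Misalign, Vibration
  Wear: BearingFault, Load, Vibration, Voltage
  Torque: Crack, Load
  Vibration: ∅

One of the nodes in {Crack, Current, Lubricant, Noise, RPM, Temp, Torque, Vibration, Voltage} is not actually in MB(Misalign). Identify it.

Torque

Pa(Misalign) = {Lubricant, Vibration}.
Ch(Misalign) = {RPM, Temp, Voltage}.
Parents of each child, excluding Misalign:
  RPM: Current, Vibration
  Voltage: Crack, Lubricant, RPM
  Temp: Noise, Vibration
MB(Misalign) = {Crack, Current, Lubricant, Noise, RPM, Temp, Vibration, Voltage}.
Torque is neither a parent, child, nor co-parent of Misalign, so it does not belong.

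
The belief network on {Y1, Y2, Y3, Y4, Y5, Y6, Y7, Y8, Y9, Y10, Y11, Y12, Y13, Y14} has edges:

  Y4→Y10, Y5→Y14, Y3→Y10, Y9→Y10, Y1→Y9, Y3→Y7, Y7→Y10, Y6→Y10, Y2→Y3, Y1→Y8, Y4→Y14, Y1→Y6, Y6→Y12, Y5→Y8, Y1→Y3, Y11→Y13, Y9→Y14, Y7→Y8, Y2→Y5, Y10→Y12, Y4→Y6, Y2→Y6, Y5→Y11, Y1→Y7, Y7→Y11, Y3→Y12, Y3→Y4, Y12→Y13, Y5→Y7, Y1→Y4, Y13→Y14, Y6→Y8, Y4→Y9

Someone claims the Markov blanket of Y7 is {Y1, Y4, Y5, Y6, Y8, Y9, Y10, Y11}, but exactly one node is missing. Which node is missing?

Y3

A node's Markov blanket = Pa ∪ Ch ∪ (parents of Ch other than the node itself).
Parents of Y7: Y1, Y3, Y5.
Y7 has children Y8, Y10, Y11.
Co-parents of Y7 (other parents of its children):
  parents(Y8) \ {Y7} = {Y1, Y5, Y6}.
  parents(Y10) \ {Y7} = {Y3, Y4, Y6, Y9}.
  Y11's other parent is Y5.
MB(Y7) = {Y1, Y3, Y4, Y5, Y6, Y8, Y9, Y10, Y11}.
Comparing with the claimed set, Y3 is missing.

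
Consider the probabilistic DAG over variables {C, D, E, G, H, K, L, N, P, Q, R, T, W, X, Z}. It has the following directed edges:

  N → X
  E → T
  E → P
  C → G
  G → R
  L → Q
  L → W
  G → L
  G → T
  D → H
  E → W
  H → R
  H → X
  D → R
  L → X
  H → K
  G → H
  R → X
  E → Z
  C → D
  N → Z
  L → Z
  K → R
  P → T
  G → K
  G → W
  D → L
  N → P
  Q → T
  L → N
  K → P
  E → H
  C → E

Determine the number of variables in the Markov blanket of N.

A node's Markov blanket = Pa ∪ Ch ∪ (parents of Ch other than the node itself).
Ch(N) = {P, X, Z}.
N's parents: L.
Parents of each child, excluding N:
  parents(P) \ {N} = {E, K}.
  X also has parents H, L, R.
  Z's other parents are E, L.
MB(N) = {E, H, K, L, P, R, X, Z}, which has 8 nodes.

8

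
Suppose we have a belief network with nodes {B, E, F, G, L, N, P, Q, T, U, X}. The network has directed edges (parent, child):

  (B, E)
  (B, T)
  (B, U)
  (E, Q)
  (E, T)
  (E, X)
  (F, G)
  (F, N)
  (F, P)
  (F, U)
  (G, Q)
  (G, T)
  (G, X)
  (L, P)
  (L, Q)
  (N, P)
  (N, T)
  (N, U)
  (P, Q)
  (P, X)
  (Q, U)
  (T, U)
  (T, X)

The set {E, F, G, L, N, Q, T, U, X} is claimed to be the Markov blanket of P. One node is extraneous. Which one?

P has parents F, L, N.
P's children: Q, X.
Other parents of P's children:
  Q: E, G, L
  X: E, G, T
MB(P) = {E, F, G, L, N, Q, T, X}.
U is neither a parent, child, nor co-parent of P, so it does not belong.

U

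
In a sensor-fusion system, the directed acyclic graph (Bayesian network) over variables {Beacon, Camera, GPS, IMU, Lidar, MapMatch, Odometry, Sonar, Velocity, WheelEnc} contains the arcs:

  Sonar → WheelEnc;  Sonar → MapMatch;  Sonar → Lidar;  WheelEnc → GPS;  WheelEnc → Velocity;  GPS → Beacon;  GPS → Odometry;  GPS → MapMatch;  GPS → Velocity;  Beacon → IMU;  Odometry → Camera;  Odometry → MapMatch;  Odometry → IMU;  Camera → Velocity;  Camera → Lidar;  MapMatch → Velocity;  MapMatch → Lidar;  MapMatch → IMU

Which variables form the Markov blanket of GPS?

GPS's children: Beacon, MapMatch, Odometry, Velocity.
GPS's parents: WheelEnc.
Co-parents of GPS (other parents of its children):
  Beacon: —
  Odometry: —
  MapMatch: Odometry, Sonar
  Velocity: Camera, MapMatch, WheelEnc
MB(GPS) = {Beacon, Camera, MapMatch, Odometry, Sonar, Velocity, WheelEnc}.

{Beacon, Camera, MapMatch, Odometry, Sonar, Velocity, WheelEnc}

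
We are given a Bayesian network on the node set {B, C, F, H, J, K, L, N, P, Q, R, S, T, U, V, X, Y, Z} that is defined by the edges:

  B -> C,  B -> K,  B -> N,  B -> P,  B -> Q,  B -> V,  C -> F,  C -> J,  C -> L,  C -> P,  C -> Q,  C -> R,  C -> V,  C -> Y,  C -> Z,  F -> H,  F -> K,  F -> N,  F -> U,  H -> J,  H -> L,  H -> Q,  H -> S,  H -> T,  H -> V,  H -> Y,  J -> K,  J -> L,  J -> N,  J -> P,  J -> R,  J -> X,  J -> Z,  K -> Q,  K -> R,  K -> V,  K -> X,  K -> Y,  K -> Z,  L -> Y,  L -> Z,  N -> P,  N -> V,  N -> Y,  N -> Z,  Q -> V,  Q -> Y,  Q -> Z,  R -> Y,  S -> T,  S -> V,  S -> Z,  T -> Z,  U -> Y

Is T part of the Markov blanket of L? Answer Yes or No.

Yes

T is a co-parent of L: both are parents of Z.
So T ∈ MB(L).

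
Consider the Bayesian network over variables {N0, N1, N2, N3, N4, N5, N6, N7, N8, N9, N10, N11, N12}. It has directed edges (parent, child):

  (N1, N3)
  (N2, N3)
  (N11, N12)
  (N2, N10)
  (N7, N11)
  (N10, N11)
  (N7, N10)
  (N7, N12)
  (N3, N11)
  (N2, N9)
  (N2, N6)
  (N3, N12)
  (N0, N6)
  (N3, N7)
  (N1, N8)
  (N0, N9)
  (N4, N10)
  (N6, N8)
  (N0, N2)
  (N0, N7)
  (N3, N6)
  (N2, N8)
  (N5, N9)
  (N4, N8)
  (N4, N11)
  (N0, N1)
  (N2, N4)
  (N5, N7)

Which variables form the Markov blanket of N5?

{N0, N2, N3, N7, N9}

Children of N5: N7, N9.
Pa(N5) = {}.
Parents of each child, excluding N5:
  N7's other parents are N0, N3.
  N9 also has parents N0, N2.
Taking the union gives {N0, N2, N3, N7, N9}.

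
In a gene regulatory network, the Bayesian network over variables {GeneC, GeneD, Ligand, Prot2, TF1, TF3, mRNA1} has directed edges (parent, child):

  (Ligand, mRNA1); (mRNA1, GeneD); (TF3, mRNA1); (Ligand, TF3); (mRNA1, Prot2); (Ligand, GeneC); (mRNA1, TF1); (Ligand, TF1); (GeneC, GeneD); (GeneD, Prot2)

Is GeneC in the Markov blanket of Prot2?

No

Parents of Prot2: GeneD, mRNA1.
Children of Prot2: none.
Prot2 has no children, so there are no co-parents.
MB(Prot2) = {GeneD, mRNA1}; GeneC is not in this set.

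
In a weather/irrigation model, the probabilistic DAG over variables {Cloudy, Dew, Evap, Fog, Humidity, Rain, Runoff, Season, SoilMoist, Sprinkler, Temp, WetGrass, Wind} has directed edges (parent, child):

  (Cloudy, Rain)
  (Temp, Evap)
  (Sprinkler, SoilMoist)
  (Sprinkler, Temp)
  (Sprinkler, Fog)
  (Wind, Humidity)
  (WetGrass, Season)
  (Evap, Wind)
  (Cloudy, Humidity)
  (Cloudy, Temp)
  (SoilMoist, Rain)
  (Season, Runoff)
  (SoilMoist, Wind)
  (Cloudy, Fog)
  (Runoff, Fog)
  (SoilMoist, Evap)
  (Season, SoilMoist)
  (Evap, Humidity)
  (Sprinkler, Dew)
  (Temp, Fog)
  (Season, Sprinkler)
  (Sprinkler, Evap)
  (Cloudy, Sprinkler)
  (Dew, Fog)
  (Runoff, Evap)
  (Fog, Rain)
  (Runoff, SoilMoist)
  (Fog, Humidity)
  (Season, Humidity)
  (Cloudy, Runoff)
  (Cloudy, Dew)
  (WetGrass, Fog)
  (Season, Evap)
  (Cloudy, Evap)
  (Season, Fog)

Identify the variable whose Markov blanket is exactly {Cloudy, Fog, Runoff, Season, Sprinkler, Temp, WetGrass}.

Dew

The target node must have every member of {Cloudy, Fog, Runoff, Season, Sprinkler, Temp, WetGrass} as a parent, child, or co-parent, and no others.
Parents of Dew: Cloudy, Sprinkler; children: Fog; co-parents: Cloudy, Runoff, Season, Sprinkler, Temp, WetGrass.
These exactly cover the given set, so the node is Dew.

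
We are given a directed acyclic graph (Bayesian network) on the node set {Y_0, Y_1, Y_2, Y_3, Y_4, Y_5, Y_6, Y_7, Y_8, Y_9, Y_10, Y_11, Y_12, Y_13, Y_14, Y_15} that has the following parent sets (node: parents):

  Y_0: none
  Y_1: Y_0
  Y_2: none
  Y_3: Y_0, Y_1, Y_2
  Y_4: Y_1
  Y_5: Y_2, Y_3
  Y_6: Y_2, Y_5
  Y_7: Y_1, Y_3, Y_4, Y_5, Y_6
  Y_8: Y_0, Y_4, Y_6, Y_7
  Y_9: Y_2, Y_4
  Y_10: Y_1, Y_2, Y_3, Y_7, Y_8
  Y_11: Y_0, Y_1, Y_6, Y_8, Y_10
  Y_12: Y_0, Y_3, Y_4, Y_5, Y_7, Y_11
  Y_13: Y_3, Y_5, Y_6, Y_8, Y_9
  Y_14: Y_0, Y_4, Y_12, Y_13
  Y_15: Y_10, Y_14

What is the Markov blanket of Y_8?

A node's Markov blanket = Pa ∪ Ch ∪ (parents of Ch other than the node itself).
Y_8's parents: Y_0, Y_4, Y_6, Y_7.
Y_8 has children Y_10, Y_11, Y_13.
For each child, the remaining parents (spouses of Y_8):
  parents(Y_10) \ {Y_8} = {Y_1, Y_2, Y_3, Y_7}.
  Y_11 also has parents Y_0, Y_1, Y_6, Y_10.
  Y_13 also has parents Y_3, Y_5, Y_6, Y_9.
Union: {Y_0, Y_4, Y_6, Y_7} ∪ {Y_10, Y_11, Y_13} ∪ {Y_0, Y_1, Y_2, Y_3, Y_5, Y_6, Y_7, Y_9, Y_10} = {Y_0, Y_1, Y_2, Y_3, Y_4, Y_5, Y_6, Y_7, Y_9, Y_10, Y_11, Y_13}.

{Y_0, Y_1, Y_2, Y_3, Y_4, Y_5, Y_6, Y_7, Y_9, Y_10, Y_11, Y_13}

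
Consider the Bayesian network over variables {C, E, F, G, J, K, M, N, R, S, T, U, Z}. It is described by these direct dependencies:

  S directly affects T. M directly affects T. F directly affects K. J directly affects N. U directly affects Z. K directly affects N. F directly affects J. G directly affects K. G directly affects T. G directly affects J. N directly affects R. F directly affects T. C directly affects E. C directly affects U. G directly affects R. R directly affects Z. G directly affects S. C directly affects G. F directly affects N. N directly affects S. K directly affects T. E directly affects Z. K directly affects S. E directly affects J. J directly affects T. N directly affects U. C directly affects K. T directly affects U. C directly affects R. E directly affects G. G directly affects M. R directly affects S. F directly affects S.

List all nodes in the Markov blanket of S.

{F, G, J, K, M, N, R, T}

The Markov blanket of a node is its parents, its children, and the other parents of its children.
S has parents F, G, K, N, R.
Children of S: T.
Parents of each child, excluding S:
  T: F, G, J, K, M
So the Markov blanket of S is {F, G, J, K, M, N, R, T}.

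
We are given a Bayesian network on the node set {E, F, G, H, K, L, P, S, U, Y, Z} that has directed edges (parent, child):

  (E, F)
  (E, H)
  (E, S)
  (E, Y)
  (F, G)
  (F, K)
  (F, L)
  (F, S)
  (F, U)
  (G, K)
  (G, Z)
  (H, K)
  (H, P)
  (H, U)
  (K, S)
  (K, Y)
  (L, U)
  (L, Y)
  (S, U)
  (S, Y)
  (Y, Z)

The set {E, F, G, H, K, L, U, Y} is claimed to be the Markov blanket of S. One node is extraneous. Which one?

By definition, MB(S) is built from S's parents, S's children, and the co-parents of S.
Ch(S) = {U, Y}.
Pa(S) = {E, F, K}.
For each child, the remaining parents (spouses of S):
  U's other parents are F, H, L.
  Y's other parents are E, K, L.
MB(S) = {E, F, H, K, L, U, Y}.
G is neither a parent, child, nor co-parent of S, so it does not belong.

G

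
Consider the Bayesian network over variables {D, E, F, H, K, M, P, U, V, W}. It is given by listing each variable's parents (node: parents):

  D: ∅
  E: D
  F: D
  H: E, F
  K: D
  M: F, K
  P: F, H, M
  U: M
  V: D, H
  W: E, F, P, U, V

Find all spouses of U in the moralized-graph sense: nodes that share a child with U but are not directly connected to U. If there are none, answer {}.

{E, F, P, V}

Children of U: W.
  parents(W) \ {U} = {E, F, P, V}.
Excluding nodes already adjacent to U (M, W), the co-parent-only contribution is {E, F, P, V}.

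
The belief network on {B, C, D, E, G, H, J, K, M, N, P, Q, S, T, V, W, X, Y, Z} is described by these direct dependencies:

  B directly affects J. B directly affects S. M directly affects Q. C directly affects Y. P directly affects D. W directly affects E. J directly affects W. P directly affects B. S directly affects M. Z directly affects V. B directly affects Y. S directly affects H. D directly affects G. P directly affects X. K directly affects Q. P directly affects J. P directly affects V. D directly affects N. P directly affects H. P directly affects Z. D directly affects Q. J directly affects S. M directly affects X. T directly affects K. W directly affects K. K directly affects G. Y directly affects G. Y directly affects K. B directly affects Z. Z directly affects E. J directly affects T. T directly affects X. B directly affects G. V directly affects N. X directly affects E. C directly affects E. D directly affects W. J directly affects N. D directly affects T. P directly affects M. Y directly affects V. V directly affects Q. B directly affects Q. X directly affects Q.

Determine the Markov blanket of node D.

{B, G, J, K, M, N, P, Q, T, V, W, X, Y}

The Markov blanket of a node is its parents, its children, and the other parents of its children.
Pa(D) = {P}.
Children of D: G, N, Q, T, W.
Parents of each child, excluding D:
  parents(T) \ {D} = {J}.
  parents(W) \ {D} = {J}.
  Q also has parents B, K, M, V, X.
  parents(G) \ {D} = {B, K, Y}.
  N's other parents are J, V.
Union: {P} ∪ {G, N, Q, T, W} ∪ {B, J, K, M, V, X, Y} = {B, G, J, K, M, N, P, Q, T, V, W, X, Y}.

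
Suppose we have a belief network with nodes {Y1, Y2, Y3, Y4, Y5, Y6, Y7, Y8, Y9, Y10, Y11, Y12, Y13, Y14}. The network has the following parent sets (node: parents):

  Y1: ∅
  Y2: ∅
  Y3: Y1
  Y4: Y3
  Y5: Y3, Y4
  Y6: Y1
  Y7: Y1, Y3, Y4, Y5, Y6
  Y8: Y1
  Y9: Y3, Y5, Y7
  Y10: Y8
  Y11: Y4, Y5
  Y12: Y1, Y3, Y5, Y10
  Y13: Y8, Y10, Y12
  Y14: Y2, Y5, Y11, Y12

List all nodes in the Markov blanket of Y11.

By definition, MB(Y11) is built from Y11's parents, Y11's children, and the co-parents of Y11.
Y11 has parents Y4, Y5.
Ch(Y11) = {Y14}.
Parents of each child, excluding Y11:
  Y14: Y2, Y5, Y12
Taking the union gives {Y2, Y4, Y5, Y12, Y14}.

{Y2, Y4, Y5, Y12, Y14}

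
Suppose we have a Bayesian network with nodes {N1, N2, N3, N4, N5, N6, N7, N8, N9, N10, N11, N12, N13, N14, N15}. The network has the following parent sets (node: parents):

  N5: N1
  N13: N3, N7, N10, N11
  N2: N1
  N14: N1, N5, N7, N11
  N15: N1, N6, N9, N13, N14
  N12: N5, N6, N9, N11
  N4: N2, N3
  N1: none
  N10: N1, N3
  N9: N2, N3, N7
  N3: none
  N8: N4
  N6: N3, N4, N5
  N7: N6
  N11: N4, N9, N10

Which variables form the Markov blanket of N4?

{N2, N3, N5, N6, N8, N9, N10, N11}

The Markov blanket of a node is its parents, its children, and the other parents of its children.
Pa(N4) = {N2, N3}.
N4's children: N6, N8, N11.
For each child, the remaining parents (spouses of N4):
  N6's other parents are N3, N5.
  N8 has no other parent.
  N11's other parents are N9, N10.
Union: {N2, N3} ∪ {N6, N8, N11} ∪ {N3, N5, N9, N10} = {N2, N3, N5, N6, N8, N9, N10, N11}.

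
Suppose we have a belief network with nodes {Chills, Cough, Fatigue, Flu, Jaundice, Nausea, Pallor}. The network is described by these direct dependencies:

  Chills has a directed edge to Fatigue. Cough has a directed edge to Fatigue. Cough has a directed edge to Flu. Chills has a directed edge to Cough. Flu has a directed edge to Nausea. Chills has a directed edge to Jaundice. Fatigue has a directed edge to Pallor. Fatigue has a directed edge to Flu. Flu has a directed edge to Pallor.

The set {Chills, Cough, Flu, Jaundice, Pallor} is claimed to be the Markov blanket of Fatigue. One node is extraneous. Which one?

Fatigue's parents: Chills, Cough.
Fatigue has children Flu, Pallor.
For each child, the remaining parents (spouses of Fatigue):
  Flu's other parent is Cough.
  Pallor also has parent Flu.
MB(Fatigue) = {Chills, Cough, Flu, Pallor}.
Jaundice is neither a parent, child, nor co-parent of Fatigue, so it does not belong.

Jaundice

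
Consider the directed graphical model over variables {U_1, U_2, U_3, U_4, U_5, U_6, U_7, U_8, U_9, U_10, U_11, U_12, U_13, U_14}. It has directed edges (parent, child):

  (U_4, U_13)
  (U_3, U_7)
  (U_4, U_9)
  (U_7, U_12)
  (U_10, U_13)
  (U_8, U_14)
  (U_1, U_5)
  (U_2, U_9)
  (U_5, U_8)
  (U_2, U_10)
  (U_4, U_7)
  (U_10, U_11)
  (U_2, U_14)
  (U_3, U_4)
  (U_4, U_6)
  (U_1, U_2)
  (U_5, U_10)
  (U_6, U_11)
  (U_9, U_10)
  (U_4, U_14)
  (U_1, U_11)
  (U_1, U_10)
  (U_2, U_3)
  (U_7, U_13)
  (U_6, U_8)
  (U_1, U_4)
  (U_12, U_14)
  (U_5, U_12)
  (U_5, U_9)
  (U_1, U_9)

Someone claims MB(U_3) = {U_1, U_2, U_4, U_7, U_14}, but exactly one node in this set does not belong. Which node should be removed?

U_14

Ch(U_3) = {U_4, U_7}.
Parents of U_3: U_2.
Parents of each child, excluding U_3:
  U_4 also has parent U_1.
  U_7 also has parent U_4.
MB(U_3) = {U_1, U_2, U_4, U_7}.
U_14 is neither a parent, child, nor co-parent of U_3, so it does not belong.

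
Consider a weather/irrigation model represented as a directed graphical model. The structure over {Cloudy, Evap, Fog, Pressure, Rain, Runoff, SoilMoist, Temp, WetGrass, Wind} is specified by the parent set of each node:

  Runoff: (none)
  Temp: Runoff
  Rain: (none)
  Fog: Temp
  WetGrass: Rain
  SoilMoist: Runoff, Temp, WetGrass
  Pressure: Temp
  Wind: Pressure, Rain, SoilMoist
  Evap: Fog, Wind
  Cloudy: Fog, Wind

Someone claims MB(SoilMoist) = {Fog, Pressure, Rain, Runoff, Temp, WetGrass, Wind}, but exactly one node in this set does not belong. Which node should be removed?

Fog

Pa(SoilMoist) = {Runoff, Temp, WetGrass}.
SoilMoist has child Wind.
Parents of each child, excluding SoilMoist:
  Wind also has parents Pressure, Rain.
MB(SoilMoist) = {Pressure, Rain, Runoff, Temp, WetGrass, Wind}.
Fog is neither a parent, child, nor co-parent of SoilMoist, so it does not belong.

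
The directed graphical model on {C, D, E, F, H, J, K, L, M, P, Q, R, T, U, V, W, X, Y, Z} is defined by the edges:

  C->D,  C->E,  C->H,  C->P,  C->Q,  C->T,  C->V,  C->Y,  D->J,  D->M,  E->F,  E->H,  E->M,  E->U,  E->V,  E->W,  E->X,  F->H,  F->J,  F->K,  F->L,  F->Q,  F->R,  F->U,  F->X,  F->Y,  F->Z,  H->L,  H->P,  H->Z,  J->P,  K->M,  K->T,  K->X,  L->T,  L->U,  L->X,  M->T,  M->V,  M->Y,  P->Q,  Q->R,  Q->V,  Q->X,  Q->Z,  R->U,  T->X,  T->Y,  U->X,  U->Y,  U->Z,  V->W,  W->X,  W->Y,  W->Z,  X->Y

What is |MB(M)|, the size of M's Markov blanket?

13

Parents of M: D, E, K.
Ch(M) = {T, V, Y}.
Co-parents of M (other parents of its children):
  T: C, K, L
  V: C, E, Q
  Y: C, F, T, U, W, X
MB(M) = {C, D, E, F, K, L, Q, T, U, V, W, X, Y}, which has 13 nodes.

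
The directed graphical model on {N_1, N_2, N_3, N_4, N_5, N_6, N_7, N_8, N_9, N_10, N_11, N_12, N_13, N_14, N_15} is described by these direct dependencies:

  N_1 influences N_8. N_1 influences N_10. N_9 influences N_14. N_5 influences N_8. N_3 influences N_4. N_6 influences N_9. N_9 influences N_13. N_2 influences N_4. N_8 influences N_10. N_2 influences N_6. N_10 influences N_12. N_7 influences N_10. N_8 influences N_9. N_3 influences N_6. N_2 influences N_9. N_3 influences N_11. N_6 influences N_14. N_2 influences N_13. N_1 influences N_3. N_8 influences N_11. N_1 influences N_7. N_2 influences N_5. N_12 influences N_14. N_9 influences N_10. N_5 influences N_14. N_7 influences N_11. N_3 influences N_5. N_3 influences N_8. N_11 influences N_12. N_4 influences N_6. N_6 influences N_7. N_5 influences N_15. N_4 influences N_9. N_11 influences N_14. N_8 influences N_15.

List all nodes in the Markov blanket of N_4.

{N_2, N_3, N_6, N_8, N_9}

Recall MB(v) = parents ∪ children ∪ spouses, where spouses are the other parents of v's children.
Parents of N_4: N_2, N_3.
N_4 has children N_6, N_9.
Co-parents of N_4 (other parents of its children):
  N_6's other parents are N_2, N_3.
  N_9 also has parents N_2, N_6, N_8.
MB(N_4) = {N_2, N_3, N_6, N_8, N_9}.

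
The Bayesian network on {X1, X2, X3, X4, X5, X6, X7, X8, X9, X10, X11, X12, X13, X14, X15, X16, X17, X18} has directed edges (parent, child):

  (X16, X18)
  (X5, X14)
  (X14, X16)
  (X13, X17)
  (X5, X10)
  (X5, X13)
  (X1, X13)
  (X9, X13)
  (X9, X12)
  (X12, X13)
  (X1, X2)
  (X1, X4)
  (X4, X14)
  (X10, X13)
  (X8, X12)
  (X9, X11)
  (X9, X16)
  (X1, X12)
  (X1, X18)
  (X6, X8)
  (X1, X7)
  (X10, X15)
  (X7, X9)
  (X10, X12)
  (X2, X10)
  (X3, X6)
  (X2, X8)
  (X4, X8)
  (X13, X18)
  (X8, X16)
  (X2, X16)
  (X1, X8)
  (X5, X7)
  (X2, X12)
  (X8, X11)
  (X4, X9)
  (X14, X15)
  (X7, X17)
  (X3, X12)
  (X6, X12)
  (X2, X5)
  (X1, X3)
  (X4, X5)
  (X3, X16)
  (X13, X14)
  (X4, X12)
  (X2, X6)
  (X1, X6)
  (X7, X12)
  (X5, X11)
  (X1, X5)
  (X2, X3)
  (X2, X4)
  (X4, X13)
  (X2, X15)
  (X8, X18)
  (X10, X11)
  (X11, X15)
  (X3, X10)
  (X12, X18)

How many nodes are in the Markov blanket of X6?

By definition, MB(X6) is built from X6's parents, X6's children, and the co-parents of X6.
Pa(X6) = {X1, X2, X3}.
Ch(X6) = {X8, X12}.
For each child, the remaining parents (spouses of X6):
  X8 also has parents X1, X2, X4.
  parents(X12) \ {X6} = {X1, X2, X3, X4, X7, X8, X9, X10}.
MB(X6) = {X1, X2, X3, X4, X7, X8, X9, X10, X12}, which has 9 nodes.

9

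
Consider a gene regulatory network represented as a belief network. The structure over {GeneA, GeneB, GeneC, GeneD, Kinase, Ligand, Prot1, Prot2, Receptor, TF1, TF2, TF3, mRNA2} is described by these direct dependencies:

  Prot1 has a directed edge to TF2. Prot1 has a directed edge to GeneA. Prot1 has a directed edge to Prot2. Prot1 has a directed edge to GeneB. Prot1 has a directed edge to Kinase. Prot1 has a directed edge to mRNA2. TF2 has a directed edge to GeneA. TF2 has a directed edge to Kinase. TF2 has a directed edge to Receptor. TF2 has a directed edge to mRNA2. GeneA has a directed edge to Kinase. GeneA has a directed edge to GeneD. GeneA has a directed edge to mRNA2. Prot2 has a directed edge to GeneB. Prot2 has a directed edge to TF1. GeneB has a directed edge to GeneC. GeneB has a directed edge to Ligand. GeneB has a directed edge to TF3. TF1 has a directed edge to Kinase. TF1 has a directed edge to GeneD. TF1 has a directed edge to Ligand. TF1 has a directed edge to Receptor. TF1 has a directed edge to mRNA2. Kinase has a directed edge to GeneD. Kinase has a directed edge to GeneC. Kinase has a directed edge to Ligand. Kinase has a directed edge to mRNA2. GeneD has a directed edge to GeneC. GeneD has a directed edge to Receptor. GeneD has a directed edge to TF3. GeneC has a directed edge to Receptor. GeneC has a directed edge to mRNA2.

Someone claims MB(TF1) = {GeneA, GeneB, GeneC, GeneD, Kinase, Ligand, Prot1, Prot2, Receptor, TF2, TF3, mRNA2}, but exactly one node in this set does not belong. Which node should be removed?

Recall MB(v) = parents ∪ children ∪ spouses, where spouses are the other parents of v's children.
Parents of TF1: Prot2.
TF1's children: GeneD, Kinase, Ligand, Receptor, mRNA2.
Parents of each child, excluding TF1:
  Kinase: GeneA, Prot1, TF2
  GeneD: GeneA, Kinase
  Ligand: GeneB, Kinase
  Receptor: GeneC, GeneD, TF2
  mRNA2: GeneA, GeneC, Kinase, Prot1, TF2
MB(TF1) = {GeneA, GeneB, GeneC, GeneD, Kinase, Ligand, Prot1, Prot2, Receptor, TF2, mRNA2}.
TF3 is neither a parent, child, nor co-parent of TF1, so it does not belong.

TF3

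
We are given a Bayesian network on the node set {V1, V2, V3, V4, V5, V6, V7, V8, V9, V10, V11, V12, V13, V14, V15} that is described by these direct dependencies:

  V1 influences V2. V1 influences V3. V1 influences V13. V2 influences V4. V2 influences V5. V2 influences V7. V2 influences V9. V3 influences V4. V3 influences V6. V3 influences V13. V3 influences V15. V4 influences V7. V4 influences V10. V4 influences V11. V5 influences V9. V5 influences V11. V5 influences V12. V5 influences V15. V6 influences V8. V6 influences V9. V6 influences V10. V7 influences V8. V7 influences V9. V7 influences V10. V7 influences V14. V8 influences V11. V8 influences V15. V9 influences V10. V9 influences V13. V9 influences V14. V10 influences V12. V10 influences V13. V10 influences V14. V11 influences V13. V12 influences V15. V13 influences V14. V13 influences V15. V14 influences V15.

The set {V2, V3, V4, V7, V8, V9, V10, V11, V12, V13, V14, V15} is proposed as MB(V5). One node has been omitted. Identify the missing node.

V6

By definition, MB(V5) is built from V5's parents, V5's children, and the co-parents of V5.
V5 has children V9, V11, V12, V15.
Parents of V5: V2.
Other parents of V5's children:
  parents(V9) \ {V5} = {V2, V6, V7}.
  V11's other parents are V4, V8.
  parents(V12) \ {V5} = {V10}.
  parents(V15) \ {V5} = {V3, V8, V12, V13, V14}.
MB(V5) = {V2, V3, V4, V6, V7, V8, V9, V10, V11, V12, V13, V14, V15}.
Comparing with the claimed set, V6 is missing.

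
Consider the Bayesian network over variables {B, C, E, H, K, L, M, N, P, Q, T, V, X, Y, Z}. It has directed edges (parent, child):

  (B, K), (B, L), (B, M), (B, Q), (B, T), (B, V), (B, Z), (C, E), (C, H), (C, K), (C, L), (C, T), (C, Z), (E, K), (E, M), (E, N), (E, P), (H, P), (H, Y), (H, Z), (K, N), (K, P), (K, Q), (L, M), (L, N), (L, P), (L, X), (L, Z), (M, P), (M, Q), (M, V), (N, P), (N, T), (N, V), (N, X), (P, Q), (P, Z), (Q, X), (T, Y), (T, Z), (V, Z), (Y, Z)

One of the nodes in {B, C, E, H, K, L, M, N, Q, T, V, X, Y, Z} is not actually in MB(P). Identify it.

X

Pa(P) = {E, H, K, L, M, N}.
P has children Q, Z.
For each child, the remaining parents (spouses of P):
  Q's other parents are B, K, M.
  parents(Z) \ {P} = {B, C, H, L, T, V, Y}.
MB(P) = {B, C, E, H, K, L, M, N, Q, T, V, Y, Z}.
X is neither a parent, child, nor co-parent of P, so it does not belong.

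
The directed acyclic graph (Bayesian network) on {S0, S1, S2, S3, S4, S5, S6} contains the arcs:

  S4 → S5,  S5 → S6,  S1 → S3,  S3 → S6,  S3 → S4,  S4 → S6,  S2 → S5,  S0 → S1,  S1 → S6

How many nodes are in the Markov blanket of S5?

5

Recall MB(v) = parents ∪ children ∪ spouses, where spouses are the other parents of v's children.
Pa(S5) = {S2, S4}.
S5's children: S6.
Other parents of S5's children:
  S6 also has parents S1, S3, S4.
MB(S5) = {S1, S2, S3, S4, S6}, which has 5 nodes.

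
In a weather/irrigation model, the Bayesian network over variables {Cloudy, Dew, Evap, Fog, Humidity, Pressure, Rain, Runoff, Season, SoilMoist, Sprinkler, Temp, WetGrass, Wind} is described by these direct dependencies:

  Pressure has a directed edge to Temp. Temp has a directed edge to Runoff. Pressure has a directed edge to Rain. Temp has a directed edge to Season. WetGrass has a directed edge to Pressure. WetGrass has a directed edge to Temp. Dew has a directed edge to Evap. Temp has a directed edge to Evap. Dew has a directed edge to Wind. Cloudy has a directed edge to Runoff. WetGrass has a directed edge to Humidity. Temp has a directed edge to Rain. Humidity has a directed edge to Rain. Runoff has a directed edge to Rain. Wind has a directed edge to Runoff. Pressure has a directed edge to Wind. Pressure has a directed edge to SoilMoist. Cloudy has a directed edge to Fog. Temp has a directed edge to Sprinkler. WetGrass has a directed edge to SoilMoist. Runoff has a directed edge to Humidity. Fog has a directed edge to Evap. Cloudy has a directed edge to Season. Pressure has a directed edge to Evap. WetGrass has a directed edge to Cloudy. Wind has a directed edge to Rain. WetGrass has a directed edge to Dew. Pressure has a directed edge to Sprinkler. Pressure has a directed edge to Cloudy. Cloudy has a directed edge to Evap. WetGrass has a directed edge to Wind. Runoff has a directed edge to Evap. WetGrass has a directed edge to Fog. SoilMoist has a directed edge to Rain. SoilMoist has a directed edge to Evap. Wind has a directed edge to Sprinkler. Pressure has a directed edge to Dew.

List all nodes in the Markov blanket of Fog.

{Cloudy, Dew, Evap, Pressure, Runoff, SoilMoist, Temp, WetGrass}

Pa(Fog) = {Cloudy, WetGrass}.
Children of Fog: Evap.
Co-parents of Fog (other parents of its children):
  parents(Evap) \ {Fog} = {Cloudy, Dew, Pressure, Runoff, SoilMoist, Temp}.
Union: {Cloudy, WetGrass} ∪ {Evap} ∪ {Cloudy, Dew, Pressure, Runoff, SoilMoist, Temp} = {Cloudy, Dew, Evap, Pressure, Runoff, SoilMoist, Temp, WetGrass}.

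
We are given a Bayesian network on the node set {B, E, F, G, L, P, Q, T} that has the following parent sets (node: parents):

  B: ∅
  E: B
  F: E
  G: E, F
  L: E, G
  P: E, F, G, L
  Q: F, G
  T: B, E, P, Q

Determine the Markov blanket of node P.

The Markov blanket of a node is its parents, its children, and the other parents of its children.
P's children: T.
P's parents: E, F, G, L.
For each child, the remaining parents (spouses of P):
  T also has parents B, E, Q.
MB(P) = {B, E, F, G, L, Q, T}.

{B, E, F, G, L, Q, T}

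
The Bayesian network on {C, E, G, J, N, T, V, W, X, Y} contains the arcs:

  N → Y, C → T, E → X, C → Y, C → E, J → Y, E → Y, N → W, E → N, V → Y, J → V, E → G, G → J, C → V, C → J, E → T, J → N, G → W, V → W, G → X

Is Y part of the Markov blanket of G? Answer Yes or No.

The Markov blanket of a node is its parents, its children, and the other parents of its children.
Parents of G: E.
Children of G: J, W, X.
Other parents of G's children:
  J's other parent is C.
  parents(W) \ {G} = {N, V}.
  X also has parent E.
MB(G) = {C, E, J, N, V, W, X}; Y is not in this set.

No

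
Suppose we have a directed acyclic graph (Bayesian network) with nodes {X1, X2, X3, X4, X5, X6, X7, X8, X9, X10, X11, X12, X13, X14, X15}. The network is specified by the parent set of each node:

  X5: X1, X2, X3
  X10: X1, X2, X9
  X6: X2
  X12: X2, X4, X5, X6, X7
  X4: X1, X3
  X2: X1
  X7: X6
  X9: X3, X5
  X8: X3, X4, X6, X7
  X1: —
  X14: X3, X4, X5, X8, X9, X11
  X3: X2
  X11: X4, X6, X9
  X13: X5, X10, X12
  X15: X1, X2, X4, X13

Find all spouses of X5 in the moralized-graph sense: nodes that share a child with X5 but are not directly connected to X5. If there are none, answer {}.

Children of X5: X9, X12, X13, X14.
  parents(X9) \ {X5} = {X3}.
  X12's other parents are X2, X4, X6, X7.
  parents(X13) \ {X5} = {X10, X12}.
  parents(X14) \ {X5} = {X3, X4, X8, X9, X11}.
Excluding nodes already adjacent to X5 (X1, X2, X3, X9, X12, X13, X14), the co-parent-only contribution is {X4, X6, X7, X8, X10, X11}.

{X4, X6, X7, X8, X10, X11}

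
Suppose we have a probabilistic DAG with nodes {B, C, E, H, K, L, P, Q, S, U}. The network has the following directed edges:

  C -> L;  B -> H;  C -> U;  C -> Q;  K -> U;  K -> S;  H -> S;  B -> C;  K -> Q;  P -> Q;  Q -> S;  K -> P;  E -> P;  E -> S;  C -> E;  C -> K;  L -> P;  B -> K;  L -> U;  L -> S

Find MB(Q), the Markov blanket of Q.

A node's Markov blanket = Pa ∪ Ch ∪ (parents of Ch other than the node itself).
Parents of Q: C, K, P.
Q has child S.
Co-parents of Q (other parents of its children):
  S: E, H, K, L
MB(Q) = {C, E, H, K, L, P, S}.

{C, E, H, K, L, P, S}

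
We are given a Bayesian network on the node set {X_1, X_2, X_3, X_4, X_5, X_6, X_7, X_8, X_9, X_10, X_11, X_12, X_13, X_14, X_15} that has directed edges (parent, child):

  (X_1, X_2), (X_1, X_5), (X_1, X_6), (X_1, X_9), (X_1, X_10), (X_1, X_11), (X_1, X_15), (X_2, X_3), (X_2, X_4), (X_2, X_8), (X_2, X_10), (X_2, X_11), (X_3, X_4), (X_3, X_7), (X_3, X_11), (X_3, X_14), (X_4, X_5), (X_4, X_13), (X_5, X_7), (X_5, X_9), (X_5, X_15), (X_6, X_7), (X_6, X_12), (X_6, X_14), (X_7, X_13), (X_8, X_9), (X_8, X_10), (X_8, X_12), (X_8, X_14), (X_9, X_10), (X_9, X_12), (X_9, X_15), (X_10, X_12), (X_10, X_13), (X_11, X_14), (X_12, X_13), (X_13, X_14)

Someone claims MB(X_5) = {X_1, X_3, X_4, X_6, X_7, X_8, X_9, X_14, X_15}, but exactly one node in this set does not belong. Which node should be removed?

X_14

The Markov blanket of a node is its parents, its children, and the other parents of its children.
X_5 has children X_7, X_9, X_15.
X_5 has parents X_1, X_4.
Parents of each child, excluding X_5:
  X_7's other parents are X_3, X_6.
  X_9 also has parents X_1, X_8.
  X_15's other parents are X_1, X_9.
MB(X_5) = {X_1, X_3, X_4, X_6, X_7, X_8, X_9, X_15}.
X_14 is neither a parent, child, nor co-parent of X_5, so it does not belong.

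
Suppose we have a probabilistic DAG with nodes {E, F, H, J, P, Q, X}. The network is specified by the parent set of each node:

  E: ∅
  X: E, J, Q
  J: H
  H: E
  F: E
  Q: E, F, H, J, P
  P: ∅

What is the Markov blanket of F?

{E, H, J, P, Q}

F's parents: E.
Ch(F) = {Q}.
Other parents of F's children:
  Q's other parents are E, H, J, P.
MB(F) = {E, H, J, P, Q}.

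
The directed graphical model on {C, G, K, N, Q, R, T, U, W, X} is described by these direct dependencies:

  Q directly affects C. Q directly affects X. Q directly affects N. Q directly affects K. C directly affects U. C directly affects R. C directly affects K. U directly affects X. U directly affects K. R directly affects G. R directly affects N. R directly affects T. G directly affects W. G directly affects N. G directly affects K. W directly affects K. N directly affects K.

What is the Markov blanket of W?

W has parent G.
W's children: K.
Parents of each child, excluding W:
  K also has parents C, G, N, Q, U.
Union: {G} ∪ {K} ∪ {C, G, N, Q, U} = {C, G, K, N, Q, U}.

{C, G, K, N, Q, U}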